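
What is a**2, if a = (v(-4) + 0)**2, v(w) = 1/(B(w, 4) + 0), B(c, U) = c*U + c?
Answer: 1/160000 ≈ 6.2500e-6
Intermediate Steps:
B(c, U) = c + U*c (B(c, U) = U*c + c = c + U*c)
v(w) = 1/(5*w) (v(w) = 1/(w*(1 + 4) + 0) = 1/(w*5 + 0) = 1/(5*w + 0) = 1/(5*w))
a = 1/400 (a = ((1/5)/(-4) + 0)**2 = ((1/5)*(-1/4) + 0)**2 = (-1/20 + 0)**2 = (-1/20)**2 = 1/400 ≈ 0.0025000)
a**2 = (1/400)**2 = 1/160000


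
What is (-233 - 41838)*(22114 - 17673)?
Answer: -186837311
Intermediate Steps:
(-233 - 41838)*(22114 - 17673) = -42071*4441 = -186837311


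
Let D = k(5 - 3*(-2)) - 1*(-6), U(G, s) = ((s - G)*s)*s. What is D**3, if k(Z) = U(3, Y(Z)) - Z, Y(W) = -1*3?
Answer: -205379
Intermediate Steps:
Y(W) = -3
U(G, s) = s**2*(s - G) (U(G, s) = (s*(s - G))*s = s**2*(s - G))
k(Z) = -54 - Z (k(Z) = (-3)**2*(-3 - 1*3) - Z = 9*(-3 - 3) - Z = 9*(-6) - Z = -54 - Z)
D = -59 (D = (-54 - (5 - 3*(-2))) - 1*(-6) = (-54 - (5 + 6)) + 6 = (-54 - 1*11) + 6 = (-54 - 11) + 6 = -65 + 6 = -59)
D**3 = (-59)**3 = -205379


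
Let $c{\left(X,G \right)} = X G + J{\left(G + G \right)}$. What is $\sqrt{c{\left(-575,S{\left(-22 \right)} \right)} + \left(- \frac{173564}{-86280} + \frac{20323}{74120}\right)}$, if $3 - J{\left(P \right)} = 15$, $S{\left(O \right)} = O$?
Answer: $\frac{\sqrt{80773335018004078830}}{79938420} \approx 112.43$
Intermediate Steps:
$J{\left(P \right)} = -12$ ($J{\left(P \right)} = 3 - 15 = -12$)
$c{\left(X,G \right)} = -12 + G X$ ($c{\left(X,G \right)} = X G - 12 = G X - 12 = -12 + G X$)
$\sqrt{c{\left(-575,S{\left(-22 \right)} \right)} + \left(- \frac{173564}{-86280} + \frac{20323}{74120}\right)} = \sqrt{\left(-12 - -12650\right) + \left(- \frac{173564}{-86280} + \frac{20323}{74120}\right)} = \sqrt{\left(-12 + 12650\right) + \left(\left(-173564\right) \left(- \frac{1}{86280}\right) + 20323 \cdot \frac{1}{74120}\right)} = \sqrt{12638 + \left(\frac{43391}{21570} + \frac{20323}{74120}\right)} = \sqrt{12638 + \frac{365450803}{159876840}} = \sqrt{\frac{2020888954723}{159876840}} = \frac{\sqrt{80773335018004078830}}{79938420}$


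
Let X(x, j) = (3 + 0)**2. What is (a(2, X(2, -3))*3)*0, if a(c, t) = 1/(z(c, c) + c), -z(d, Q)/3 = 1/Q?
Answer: 0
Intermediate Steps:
z(d, Q) = -3/Q
X(x, j) = 9 (X(x, j) = 3**2 = 9)
a(c, t) = 1/(c - 3/c) (a(c, t) = 1/(-3/c + c) = 1/(c - 3/c))
(a(2, X(2, -3))*3)*0 = ((2/(-3 + 2**2))*3)*0 = ((2/(-3 + 4))*3)*0 = ((2/1)*3)*0 = ((2*1)*3)*0 = (2*3)*0 = 6*0 = 0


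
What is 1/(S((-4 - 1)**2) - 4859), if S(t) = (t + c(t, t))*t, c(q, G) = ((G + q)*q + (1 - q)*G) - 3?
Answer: 1/11941 ≈ 8.3745e-5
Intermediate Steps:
c(q, G) = -3 + G*(1 - q) + q*(G + q) (c(q, G) = (q*(G + q) + G*(1 - q)) - 3 = (G*(1 - q) + q*(G + q)) - 3 = -3 + G*(1 - q) + q*(G + q))
S(t) = t*(-3 + t**2 + 2*t) (S(t) = (t + (-3 + t + t**2))*t = (-3 + t**2 + 2*t)*t = t*(-3 + t**2 + 2*t))
1/(S((-4 - 1)**2) - 4859) = 1/((-4 - 1)**2*(-3 + ((-4 - 1)**2)**2 + 2*(-4 - 1)**2) - 4859) = 1/((-5)**2*(-3 + ((-5)**2)**2 + 2*(-5)**2) - 4859) = 1/(25*(-3 + 25**2 + 2*25) - 4859) = 1/(25*(-3 + 625 + 50) - 4859) = 1/(25*672 - 4859) = 1/(16800 - 4859) = 1/11941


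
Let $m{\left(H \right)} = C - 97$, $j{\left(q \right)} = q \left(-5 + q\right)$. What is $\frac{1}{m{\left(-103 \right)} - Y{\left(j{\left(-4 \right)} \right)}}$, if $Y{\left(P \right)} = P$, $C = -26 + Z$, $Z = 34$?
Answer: $- \frac{1}{125} \approx -0.008$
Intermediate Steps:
$C = 8$ ($C = -26 + 34 = 8$)
$m{\left(H \right)} = -89$ ($m{\left(H \right)} = 8 - 97 = -89$)
$\frac{1}{m{\left(-103 \right)} - Y{\left(j{\left(-4 \right)} \right)}} = \frac{1}{-89 - - 4 \left(-5 - 4\right)} = \frac{1}{-89 - \left(-4\right) \left(-9\right)} = \frac{1}{-89 - 36} = \frac{1}{-125} = - \frac{1}{125}$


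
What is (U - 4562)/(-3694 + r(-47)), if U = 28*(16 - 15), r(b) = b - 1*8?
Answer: 4534/3749 ≈ 1.2094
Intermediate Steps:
r(b) = -8 + b (r(b) = b - 8 = -8 + b)
U = 28 (U = 28*1 = 28)
(U - 4562)/(-3694 + r(-47)) = (28 - 4562)/(-3694 + (-8 - 47)) = -4534/(-3694 - 55) = -4534/(-3749) = -4534*(-1/3749) = 4534/3749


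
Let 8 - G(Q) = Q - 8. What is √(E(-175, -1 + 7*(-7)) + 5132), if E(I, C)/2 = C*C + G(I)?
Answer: √10514 ≈ 102.54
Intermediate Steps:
G(Q) = 16 - Q (G(Q) = 8 - (Q - 8) = 8 - (-8 + Q) = 8 + (8 - Q) = 16 - Q)
E(I, C) = 32 - 2*I + 2*C² (E(I, C) = 2*(C*C + (16 - I)) = 2*(C² + (16 - I)) = 2*(16 + C² - I) = 32 - 2*I + 2*C²)
√(E(-175, -1 + 7*(-7)) + 5132) = √((32 - 2*(-175) + 2*(-1 + 7*(-7))²) + 5132) = √((32 + 350 + 2*(-1 - 49)²) + 5132) = √((32 + 350 + 2*(-50)²) + 5132) = √((32 + 350 + 2*2500) + 5132) = √((32 + 350 + 5000) + 5132) = √(5382 + 5132) = √10514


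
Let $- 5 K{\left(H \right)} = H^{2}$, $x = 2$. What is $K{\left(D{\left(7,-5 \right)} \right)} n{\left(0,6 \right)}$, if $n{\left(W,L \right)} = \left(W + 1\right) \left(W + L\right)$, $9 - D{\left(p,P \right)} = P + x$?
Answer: $- \frac{864}{5} \approx -172.8$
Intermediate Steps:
$D{\left(p,P \right)} = 7 - P$ ($D{\left(p,P \right)} = 9 - \left(P + 2\right) = 9 - \left(2 + P\right) = 7 - P$)
$n{\left(W,L \right)} = \left(1 + W\right) \left(L + W\right)$
$K{\left(H \right)} = - \frac{H^{2}}{5}$
$K{\left(D{\left(7,-5 \right)} \right)} n{\left(0,6 \right)} = - \frac{\left(7 - -5\right)^{2}}{5} \left(6 + 0 + 0^{2} + 6 \cdot 0\right) = - \frac{\left(7 + 5\right)^{2}}{5} \left(6 + 0 + 0 + 0\right) = - \frac{12^{2}}{5} \cdot 6 = \left(- \frac{1}{5}\right) 144 \cdot 6 = \left(- \frac{144}{5}\right) 6 = - \frac{864}{5}$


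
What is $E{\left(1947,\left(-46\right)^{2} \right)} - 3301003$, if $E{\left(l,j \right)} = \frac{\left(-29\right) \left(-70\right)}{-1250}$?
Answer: $- \frac{412625578}{125} \approx -3.301 \cdot 10^{6}$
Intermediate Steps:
$E{\left(l,j \right)} = - \frac{203}{125}$ ($E{\left(l,j \right)} = 2030 \left(- \frac{1}{1250}\right) = - \frac{203}{125}$)
$E{\left(1947,\left(-46\right)^{2} \right)} - 3301003 = - \frac{203}{125} - 3301003 = - \frac{412625578}{125}$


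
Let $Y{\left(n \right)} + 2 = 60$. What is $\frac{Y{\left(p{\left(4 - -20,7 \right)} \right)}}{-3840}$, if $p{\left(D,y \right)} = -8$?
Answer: $- \frac{29}{1920} \approx -0.015104$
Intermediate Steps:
$Y{\left(n \right)} = 58$ ($Y{\left(n \right)} = -2 + 60 = 58$)
$\frac{Y{\left(p{\left(4 - -20,7 \right)} \right)}}{-3840} = \frac{58}{-3840} = 58 \left(- \frac{1}{3840}\right) = - \frac{29}{1920}$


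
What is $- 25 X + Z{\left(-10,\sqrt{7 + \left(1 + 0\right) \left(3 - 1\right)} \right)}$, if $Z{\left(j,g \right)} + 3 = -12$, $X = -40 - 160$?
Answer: $4985$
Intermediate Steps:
$X = -200$
$Z{\left(j,g \right)} = -15$ ($Z{\left(j,g \right)} = -3 - 12 = -15$)
$- 25 X + Z{\left(-10,\sqrt{7 + \left(1 + 0\right) \left(3 - 1\right)} \right)} = \left(-25\right) \left(-200\right) - 15 = 5000 - 15 = 4985$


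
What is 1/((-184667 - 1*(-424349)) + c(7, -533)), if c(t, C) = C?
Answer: 1/239149 ≈ 4.1815e-6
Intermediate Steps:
1/((-184667 - 1*(-424349)) + c(7, -533)) = 1/((-184667 - 1*(-424349)) - 533) = 1/((-184667 + 424349) - 533) = 1/(239682 - 533) = 1/239149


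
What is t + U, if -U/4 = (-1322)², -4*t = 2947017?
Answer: -30909961/4 ≈ -7.7275e+6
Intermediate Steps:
t = -2947017/4 (t = -¼*2947017 = -2947017/4 ≈ -7.3675e+5)
U = -6990736 (U = -4*(-1322)² = -4*1747684 = -6990736)
t + U = -2947017/4 - 6990736 = -30909961/4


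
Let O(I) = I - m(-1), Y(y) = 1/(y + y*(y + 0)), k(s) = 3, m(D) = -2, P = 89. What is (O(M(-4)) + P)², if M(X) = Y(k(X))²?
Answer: 171741025/20736 ≈ 8282.3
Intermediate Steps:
Y(y) = 1/(y + y²) (Y(y) = 1/(y + y*y) = 1/(y + y²))
M(X) = 1/144 (M(X) = (1/(3*(1 + 3)))² = ((⅓)/4)² = ((⅓)*(¼))² = (1/12)² = 1/144)
O(I) = 2 + I (O(I) = I - 1*(-2) = I + 2 = 2 + I)
(O(M(-4)) + P)² = ((2 + 1/144) + 89)² = (289/144 + 89)² = (13105/144)² = 171741025/20736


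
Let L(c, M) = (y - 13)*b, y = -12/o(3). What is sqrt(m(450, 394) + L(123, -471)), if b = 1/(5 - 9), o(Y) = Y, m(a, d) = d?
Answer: 3*sqrt(177)/2 ≈ 19.956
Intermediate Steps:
b = -1/4 (b = 1/(-4) = -1/4 ≈ -0.25000)
y = -4 (y = -12/3 = -12*1/3 = -4)
L(c, M) = 17/4 (L(c, M) = (-4 - 13)*(-1/4) = -17*(-1/4) = 17/4)
sqrt(m(450, 394) + L(123, -471)) = sqrt(394 + 17/4) = sqrt(1593/4) = 3*sqrt(177)/2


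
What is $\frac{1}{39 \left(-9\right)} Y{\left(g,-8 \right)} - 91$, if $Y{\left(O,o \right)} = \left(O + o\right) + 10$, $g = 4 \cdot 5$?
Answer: $- \frac{31963}{351} \approx -91.063$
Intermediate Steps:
$g = 20$
$Y{\left(O,o \right)} = 10 + O + o$
$\frac{1}{39 \left(-9\right)} Y{\left(g,-8 \right)} - 91 = \frac{1}{39 \left(-9\right)} \left(10 + 20 - 8\right) - 91 = \frac{1}{39} \left(- \frac{1}{9}\right) 22 - 91 = \left(- \frac{1}{351}\right) 22 - 91 = - \frac{22}{351} - 91 = - \frac{31963}{351}$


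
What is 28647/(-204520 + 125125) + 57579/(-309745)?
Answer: -896316648/1639480285 ≈ -0.54671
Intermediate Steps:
28647/(-204520 + 125125) + 57579/(-309745) = 28647/(-79395) + 57579*(-1/309745) = 28647*(-1/79395) - 57579/309745 = -9549/26465 - 57579/309745 = -896316648/1639480285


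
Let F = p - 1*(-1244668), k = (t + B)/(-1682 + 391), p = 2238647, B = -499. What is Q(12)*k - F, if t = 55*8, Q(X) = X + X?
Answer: -4496958249/1291 ≈ -3.4833e+6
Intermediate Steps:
Q(X) = 2*X
t = 440
k = 59/1291 (k = (440 - 499)/(-1682 + 391) = -59/(-1291) = -59*(-1/1291) = 59/1291 ≈ 0.045701)
F = 3483315 (F = 2238647 - 1*(-1244668) = 2238647 + 1244668 = 3483315)
Q(12)*k - F = (2*12)*(59/1291) - 1*3483315 = 24*(59/1291) - 3483315 = 1416/1291 - 3483315 = -4496958249/1291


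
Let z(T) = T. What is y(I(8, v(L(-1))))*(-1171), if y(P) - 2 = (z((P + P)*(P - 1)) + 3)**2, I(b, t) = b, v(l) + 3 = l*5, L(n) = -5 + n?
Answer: -15488817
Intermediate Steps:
v(l) = -3 + 5*l (v(l) = -3 + l*5 = -3 + 5*l)
y(P) = 2 + (3 + 2*P*(-1 + P))**2 (y(P) = 2 + ((P + P)*(P - 1) + 3)**2 = 2 + ((2*P)*(-1 + P) + 3)**2 = 2 + (2*P*(-1 + P) + 3)**2 = 2 + (3 + 2*P*(-1 + P))**2)
y(I(8, v(L(-1))))*(-1171) = (2 + (3 + 2*8*(-1 + 8))**2)*(-1171) = (2 + (3 + 2*8*7)**2)*(-1171) = (2 + (3 + 112)**2)*(-1171) = (2 + 115**2)*(-1171) = (2 + 13225)*(-1171) = 13227*(-1171) = -15488817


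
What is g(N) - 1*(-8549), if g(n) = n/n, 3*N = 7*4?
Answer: 8550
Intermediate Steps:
N = 28/3 (N = (7*4)/3 = (1/3)*28 = 28/3 ≈ 9.3333)
g(n) = 1
g(N) - 1*(-8549) = 1 - 1*(-8549) = 1 + 8549 = 8550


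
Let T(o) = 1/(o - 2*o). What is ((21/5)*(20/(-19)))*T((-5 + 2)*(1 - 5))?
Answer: 7/19 ≈ 0.36842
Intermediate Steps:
T(o) = -1/o (T(o) = 1/(-o) = -1/o)
((21/5)*(20/(-19)))*T((-5 + 2)*(1 - 5)) = ((21/5)*(20/(-19)))*(-1/((-5 + 2)*(1 - 5))) = ((21*(⅕))*(20*(-1/19)))*(-1/((-3*(-4)))) = ((21/5)*(-20/19))*(-1/12) = -(-84)/(19*12) = -84/19*(-1/12) = 7/19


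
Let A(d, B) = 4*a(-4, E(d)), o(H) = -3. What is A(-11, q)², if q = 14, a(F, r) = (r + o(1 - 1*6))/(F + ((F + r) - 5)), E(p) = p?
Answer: 49/9 ≈ 5.4444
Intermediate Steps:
a(F, r) = (-3 + r)/(-5 + r + 2*F) (a(F, r) = (r - 3)/(F + ((F + r) - 5)) = (-3 + r)/(F + (-5 + F + r)) = (-3 + r)/(-5 + r + 2*F))
A(d, B) = 4*(-3 + d)/(-13 + d) (A(d, B) = 4*((-3 + d)/(-5 + d + 2*(-4))) = 4*((-3 + d)/(-5 + d - 8)) = 4*((-3 + d)/(-13 + d)) = 4*(-3 + d)/(-13 + d))
A(-11, q)² = (4*(-3 - 11)/(-13 - 11))² = (4*(-14)/(-24))² = (4*(-1/24)*(-14))² = (7/3)² = 49/9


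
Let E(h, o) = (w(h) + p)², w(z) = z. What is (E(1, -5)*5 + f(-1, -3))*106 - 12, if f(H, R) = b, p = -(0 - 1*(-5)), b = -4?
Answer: 8044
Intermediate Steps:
p = -5 (p = -(0 + 5) = -1*5 = -5)
E(h, o) = (-5 + h)² (E(h, o) = (h - 5)² = (-5 + h)²)
f(H, R) = -4
(E(1, -5)*5 + f(-1, -3))*106 - 12 = ((-5 + 1)²*5 - 4)*106 - 12 = ((-4)²*5 - 4)*106 - 12 = (16*5 - 4)*106 - 12 = (80 - 4)*106 - 12 = 76*106 - 12 = 8056 - 12 = 8044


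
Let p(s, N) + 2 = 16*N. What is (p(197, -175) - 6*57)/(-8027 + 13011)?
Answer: -393/623 ≈ -0.63082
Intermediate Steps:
p(s, N) = -2 + 16*N
(p(197, -175) - 6*57)/(-8027 + 13011) = ((-2 + 16*(-175)) - 6*57)/(-8027 + 13011) = ((-2 - 2800) - 342)/4984 = (-2802 - 342)*(1/4984) = -3144*1/4984 = -393/623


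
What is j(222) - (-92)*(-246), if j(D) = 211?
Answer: -22421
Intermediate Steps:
j(222) - (-92)*(-246) = 211 - (-92)*(-246) = 211 - 1*22632 = 211 - 22632 = -22421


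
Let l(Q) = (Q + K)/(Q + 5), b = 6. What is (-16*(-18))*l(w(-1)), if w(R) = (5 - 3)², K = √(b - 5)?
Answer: 160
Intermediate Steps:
K = 1 (K = √(6 - 5) = √1 = 1)
w(R) = 4 (w(R) = 2² = 4)
l(Q) = (1 + Q)/(5 + Q) (l(Q) = (Q + 1)/(Q + 5) = (1 + Q)/(5 + Q))
(-16*(-18))*l(w(-1)) = (-16*(-18))*((1 + 4)/(5 + 4)) = 288*(5/9) = 160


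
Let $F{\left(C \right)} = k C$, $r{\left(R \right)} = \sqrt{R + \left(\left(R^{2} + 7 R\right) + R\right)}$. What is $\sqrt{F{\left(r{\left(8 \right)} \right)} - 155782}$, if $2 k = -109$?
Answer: $\sqrt{-155782 - 109 \sqrt{34}} \approx 395.5 i$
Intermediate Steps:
$k = - \frac{109}{2}$ ($k = \frac{1}{2} \left(-109\right) = - \frac{109}{2} \approx -54.5$)
$r{\left(R \right)} = \sqrt{R^{2} + 9 R}$ ($r{\left(R \right)} = \sqrt{R + \left(R^{2} + 8 R\right)} = \sqrt{R^{2} + 9 R}$)
$F{\left(C \right)} = - \frac{109 C}{2}$
$\sqrt{F{\left(r{\left(8 \right)} \right)} - 155782} = \sqrt{- \frac{109 \sqrt{8 \left(9 + 8\right)}}{2} - 155782} = \sqrt{- \frac{109 \sqrt{8 \cdot 17}}{2} - 155782} = \sqrt{- \frac{109 \sqrt{136}}{2} - 155782} = \sqrt{- \frac{109 \cdot 2 \sqrt{34}}{2} - 155782} = \sqrt{- 109 \sqrt{34} - 155782} = \sqrt{-155782 - 109 \sqrt{34}}$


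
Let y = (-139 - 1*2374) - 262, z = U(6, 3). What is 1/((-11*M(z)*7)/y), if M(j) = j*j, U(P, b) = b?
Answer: 925/231 ≈ 4.0043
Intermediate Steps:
z = 3
M(j) = j**2
y = -2775 (y = (-139 - 2374) - 262 = -2513 - 262 = -2775)
1/((-11*M(z)*7)/y) = 1/((-11*3**2*7)/(-2775)) = 1/((-11*9*7)*(-1/2775)) = 1/(-99*7*(-1/2775)) = 1/(-693*(-1/2775)) = 1/(231/925) = 925/231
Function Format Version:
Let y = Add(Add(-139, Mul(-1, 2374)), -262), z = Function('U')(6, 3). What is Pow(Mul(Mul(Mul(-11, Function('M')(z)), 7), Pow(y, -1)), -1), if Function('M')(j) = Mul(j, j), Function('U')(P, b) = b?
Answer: Rational(925, 231) ≈ 4.0043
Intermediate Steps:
z = 3
Function('M')(j) = Pow(j, 2)
y = -2775 (y = Add(Add(-139, -2374), -262) = Add(-2513, -262) = -2775)
Pow(Mul(Mul(Mul(-11, Function('M')(z)), 7), Pow(y, -1)), -1) = Pow(Mul(Mul(Mul(-11, Pow(3, 2)), 7), Pow(-2775, -1)), -1) = Pow(Mul(Mul(Mul(-11, 9), 7), Rational(-1, 2775)), -1) = Pow(Mul(Mul(-99, 7), Rational(-1, 2775)), -1) = Pow(Mul(-693, Rational(-1, 2775)), -1) = Pow(Rational(231, 925), -1) = Rational(925, 231)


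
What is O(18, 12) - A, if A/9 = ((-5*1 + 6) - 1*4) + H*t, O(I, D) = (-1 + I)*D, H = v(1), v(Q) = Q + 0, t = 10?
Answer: 141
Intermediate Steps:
v(Q) = Q
H = 1
O(I, D) = D*(-1 + I)
A = 63 (A = 9*(((-5*1 + 6) - 1*4) + 1*10) = 9*(((-5 + 6) - 4) + 10) = 9*((1 - 4) + 10) = 9*(-3 + 10) = 9*7 = 63)
O(18, 12) - A = 12*(-1 + 18) - 1*63 = 12*17 - 63 = 204 - 63 = 141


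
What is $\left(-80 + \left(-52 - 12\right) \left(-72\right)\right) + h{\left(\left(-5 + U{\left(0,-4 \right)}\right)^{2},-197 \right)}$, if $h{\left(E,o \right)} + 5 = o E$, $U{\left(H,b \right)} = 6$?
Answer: $4326$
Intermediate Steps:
$h{\left(E,o \right)} = -5 + E o$ ($h{\left(E,o \right)} = -5 + o E = -5 + E o$)
$\left(-80 + \left(-52 - 12\right) \left(-72\right)\right) + h{\left(\left(-5 + U{\left(0,-4 \right)}\right)^{2},-197 \right)} = \left(-80 + \left(-52 - 12\right) \left(-72\right)\right) + \left(-5 + \left(-5 + 6\right)^{2} \left(-197\right)\right) = \left(-80 - -4608\right) + \left(-5 + 1^{2} \left(-197\right)\right) = \left(-80 + 4608\right) + \left(-5 + 1 \left(-197\right)\right) = 4528 - 202 = 4326$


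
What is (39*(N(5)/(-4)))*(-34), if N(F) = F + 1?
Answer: 1989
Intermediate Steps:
N(F) = 1 + F
(39*(N(5)/(-4)))*(-34) = (39*((1 + 5)/(-4)))*(-34) = (39*(6*(-1/4)))*(-34) = (39*(-3/2))*(-34) = -117/2*(-34) = 1989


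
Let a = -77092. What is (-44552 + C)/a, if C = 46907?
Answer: -2355/77092 ≈ -0.030548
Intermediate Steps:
(-44552 + C)/a = (-44552 + 46907)/(-77092) = 2355*(-1/77092) = -2355/77092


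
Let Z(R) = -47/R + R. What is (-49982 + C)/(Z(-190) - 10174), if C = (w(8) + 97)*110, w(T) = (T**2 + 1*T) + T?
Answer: 5797280/1969113 ≈ 2.9441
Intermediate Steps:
Z(R) = R - 47/R
w(T) = T**2 + 2*T (w(T) = (T**2 + T) + T = (T + T**2) + T = T**2 + 2*T)
C = 19470 (C = (8*(2 + 8) + 97)*110 = (8*10 + 97)*110 = (80 + 97)*110 = 177*110 = 19470)
(-49982 + C)/(Z(-190) - 10174) = (-49982 + 19470)/((-190 - 47/(-190)) - 10174) = -30512/((-190 - 47*(-1/190)) - 10174) = -30512/((-190 + 47/190) - 10174) = -30512/(-36053/190 - 10174) = -30512/(-1969113/190) = -30512*(-190/1969113) = 5797280/1969113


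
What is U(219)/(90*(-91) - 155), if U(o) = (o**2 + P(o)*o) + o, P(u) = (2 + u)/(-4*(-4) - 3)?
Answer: -51903/8345 ≈ -6.2197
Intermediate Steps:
P(u) = 2/13 + u/13 (P(u) = (2 + u)/(16 - 3) = (2 + u)/13 = (2 + u)*(1/13) = 2/13 + u/13)
U(o) = o + o**2 + o*(2/13 + o/13) (U(o) = (o**2 + (2/13 + o/13)*o) + o = (o**2 + o*(2/13 + o/13)) + o = o + o**2 + o*(2/13 + o/13))
U(219)/(90*(-91) - 155) = ((1/13)*219*(15 + 14*219))/(90*(-91) - 155) = ((1/13)*219*(15 + 3066))/(-8190 - 155) = ((1/13)*219*3081)/(-8345) = 51903*(-1/8345) = -51903/8345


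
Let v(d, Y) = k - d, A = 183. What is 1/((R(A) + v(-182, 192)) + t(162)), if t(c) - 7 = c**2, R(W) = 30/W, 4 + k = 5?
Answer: 61/1612484 ≈ 3.7830e-5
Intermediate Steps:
k = 1 (k = -4 + 5 = 1)
v(d, Y) = 1 - d
t(c) = 7 + c**2
1/((R(A) + v(-182, 192)) + t(162)) = 1/((30/183 + (1 - 1*(-182))) + (7 + 162**2)) = 1/((30*(1/183) + (1 + 182)) + (7 + 26244)) = 1/((10/61 + 183) + 26251) = 1/(11173/61 + 26251) = 1/(1612484/61) = 61/1612484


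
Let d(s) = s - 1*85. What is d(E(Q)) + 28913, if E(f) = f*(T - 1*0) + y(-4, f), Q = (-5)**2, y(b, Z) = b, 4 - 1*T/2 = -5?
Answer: 29274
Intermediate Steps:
T = 18 (T = 8 - 2*(-5) = 8 + 10 = 18)
Q = 25
E(f) = -4 + 18*f (E(f) = f*(18 - 1*0) - 4 = f*(18 + 0) - 4 = f*18 - 4 = 18*f - 4 = -4 + 18*f)
d(s) = -85 + s (d(s) = s - 85 = -85 + s)
d(E(Q)) + 28913 = (-85 + (-4 + 18*25)) + 28913 = (-85 + (-4 + 450)) + 28913 = (-85 + 446) + 28913 = 361 + 28913 = 29274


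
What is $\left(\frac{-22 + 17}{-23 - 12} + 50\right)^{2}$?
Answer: $\frac{123201}{49} \approx 2514.3$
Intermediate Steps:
$\left(\frac{-22 + 17}{-23 - 12} + 50\right)^{2} = \left(- \frac{5}{-35} + 50\right)^{2} = \left(\left(-5\right) \left(- \frac{1}{35}\right) + 50\right)^{2} = \left(\frac{1}{7} + 50\right)^{2} = \left(\frac{351}{7}\right)^{2} = \frac{123201}{49}$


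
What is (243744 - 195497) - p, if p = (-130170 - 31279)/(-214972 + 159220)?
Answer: 2689705295/55752 ≈ 48244.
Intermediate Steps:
p = 161449/55752 (p = -161449/(-55752) = -161449*(-1/55752) = 161449/55752 ≈ 2.8958)
(243744 - 195497) - p = (243744 - 195497) - 1*161449/55752 = 48247 - 161449/55752 = 2689705295/55752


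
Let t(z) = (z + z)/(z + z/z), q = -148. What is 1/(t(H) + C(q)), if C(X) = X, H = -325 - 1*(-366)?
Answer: -21/3067 ≈ -0.0068471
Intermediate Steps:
H = 41 (H = -325 + 366 = 41)
t(z) = 2*z/(1 + z) (t(z) = (2*z)/(z + 1) = (2*z)/(1 + z) = 2*z/(1 + z))
1/(t(H) + C(q)) = 1/(2*41/(1 + 41) - 148) = 1/(2*41/42 - 148) = 1/(2*41*(1/42) - 148) = 1/(41/21 - 148) = 1/(-3067/21) = -21/3067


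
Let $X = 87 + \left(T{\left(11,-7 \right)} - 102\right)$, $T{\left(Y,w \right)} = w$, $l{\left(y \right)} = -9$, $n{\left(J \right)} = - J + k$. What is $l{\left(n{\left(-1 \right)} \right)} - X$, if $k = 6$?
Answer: $13$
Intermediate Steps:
$n{\left(J \right)} = 6 - J$ ($n{\left(J \right)} = - J + 6 = 6 - J$)
$X = -22$ ($X = 87 - 109 = -22$)
$l{\left(n{\left(-1 \right)} \right)} - X = -9 - -22 = -9 + 22 = 13$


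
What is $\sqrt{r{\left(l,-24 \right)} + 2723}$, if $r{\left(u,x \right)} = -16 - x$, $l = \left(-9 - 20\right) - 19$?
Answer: $\sqrt{2731} \approx 52.259$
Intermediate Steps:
$l = -48$ ($l = -29 - 19 = -48$)
$\sqrt{r{\left(l,-24 \right)} + 2723} = \sqrt{\left(-16 - -24\right) + 2723} = \sqrt{\left(-16 + 24\right) + 2723} = \sqrt{8 + 2723} = \sqrt{2731}$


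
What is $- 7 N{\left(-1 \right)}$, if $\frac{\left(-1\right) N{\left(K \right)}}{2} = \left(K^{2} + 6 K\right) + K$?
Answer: $-84$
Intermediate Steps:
$N{\left(K \right)} = - 14 K - 2 K^{2}$ ($N{\left(K \right)} = - 2 \left(\left(K^{2} + 6 K\right) + K\right) = - 2 \left(K^{2} + 7 K\right) = - 14 K - 2 K^{2}$)
$- 7 N{\left(-1 \right)} = - 7 \left(\left(-2\right) \left(-1\right) \left(7 - 1\right)\right) = - 7 \left(\left(-2\right) \left(-1\right) 6\right) = \left(-7\right) 12 = -84$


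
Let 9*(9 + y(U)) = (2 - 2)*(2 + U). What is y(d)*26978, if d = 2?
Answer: -242802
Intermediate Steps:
y(U) = -9 (y(U) = -9 + ((2 - 2)*(2 + U))/9 = -9 + (0*(2 + U))/9 = -9 + (⅑)*0 = -9 + 0 = -9)
y(d)*26978 = -9*26978 = -242802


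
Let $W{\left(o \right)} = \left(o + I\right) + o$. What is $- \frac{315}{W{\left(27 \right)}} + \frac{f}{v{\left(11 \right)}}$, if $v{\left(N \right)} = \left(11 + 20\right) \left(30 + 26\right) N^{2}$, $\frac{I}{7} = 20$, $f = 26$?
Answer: $- \frac{16540649}{10187716} \approx -1.6236$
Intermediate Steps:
$I = 140$ ($I = 7 \cdot 20 = 140$)
$W{\left(o \right)} = 140 + 2 o$ ($W{\left(o \right)} = \left(o + 140\right) + o = \left(140 + o\right) + o = 140 + 2 o$)
$v{\left(N \right)} = 1736 N^{2}$ ($v{\left(N \right)} = 31 \cdot 56 N^{2} = 1736 N^{2}$)
$- \frac{315}{W{\left(27 \right)}} + \frac{f}{v{\left(11 \right)}} = - \frac{315}{140 + 2 \cdot 27} + \frac{26}{1736 \cdot 11^{2}} = - \frac{315}{140 + 54} + \frac{26}{1736 \cdot 121} = - \frac{315}{194} + \frac{26}{210056} = \left(-315\right) \frac{1}{194} + 26 \cdot \frac{1}{210056} = - \frac{315}{194} + \frac{13}{105028} = - \frac{16540649}{10187716}$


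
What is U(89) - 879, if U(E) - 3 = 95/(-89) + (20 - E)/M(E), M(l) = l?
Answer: -78128/89 ≈ -877.84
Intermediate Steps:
U(E) = 172/89 + (20 - E)/E (U(E) = 3 + (95/(-89) + (20 - E)/E) = 3 + (95*(-1/89) + (20 - E)/E) = 3 + (-95/89 + (20 - E)/E) = 172/89 + (20 - E)/E)
U(89) - 879 = (83/89 + 20/89) - 879 = 103/89 - 879 = -78128/89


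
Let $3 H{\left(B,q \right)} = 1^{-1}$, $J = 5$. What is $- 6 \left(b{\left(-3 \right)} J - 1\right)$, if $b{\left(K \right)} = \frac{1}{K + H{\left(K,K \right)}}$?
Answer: $\frac{69}{4} \approx 17.25$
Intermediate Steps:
$H{\left(B,q \right)} = \frac{1}{3}$ ($H{\left(B,q \right)} = \frac{1}{3 \cdot 1} = \frac{1}{3} \cdot 1 = \frac{1}{3}$)
$b{\left(K \right)} = \frac{1}{\frac{1}{3} + K}$ ($b{\left(K \right)} = \frac{1}{K + \frac{1}{3}} = \frac{1}{\frac{1}{3} + K}$)
$- 6 \left(b{\left(-3 \right)} J - 1\right) = - 6 \left(\frac{3}{1 + 3 \left(-3\right)} 5 - 1\right) = - 6 \left(\frac{3}{1 - 9} \cdot 5 - 1\right) = - 6 \left(\frac{3}{-8} \cdot 5 - 1\right) = - 6 \left(3 \left(- \frac{1}{8}\right) 5 - 1\right) = - 6 \left(\left(- \frac{3}{8}\right) 5 - 1\right) = - 6 \left(- \frac{15}{8} - 1\right) = \left(-6\right) \left(- \frac{23}{8}\right) = \frac{69}{4}$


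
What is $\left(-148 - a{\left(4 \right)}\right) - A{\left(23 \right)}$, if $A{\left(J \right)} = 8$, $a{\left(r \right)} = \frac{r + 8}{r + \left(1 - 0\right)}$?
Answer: $- \frac{792}{5} \approx -158.4$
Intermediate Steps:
$a{\left(r \right)} = \frac{8 + r}{1 + r}$ ($a{\left(r \right)} = \frac{8 + r}{r + \left(1 + 0\right)} = \frac{8 + r}{r + 1} = \frac{8 + r}{1 + r}$)
$\left(-148 - a{\left(4 \right)}\right) - A{\left(23 \right)} = \left(-148 - \frac{8 + 4}{1 + 4}\right) - 8 = \left(-148 - \frac{1}{5} \cdot 12\right) - 8 = \left(-148 - \frac{12}{5}\right) - 8 = - \frac{752}{5} - 8 = - \frac{792}{5}$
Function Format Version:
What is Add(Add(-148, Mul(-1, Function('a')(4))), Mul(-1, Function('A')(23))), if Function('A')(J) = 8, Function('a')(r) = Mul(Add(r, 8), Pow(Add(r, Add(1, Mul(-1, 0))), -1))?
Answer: Rational(-792, 5) ≈ -158.40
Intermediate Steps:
Function('a')(r) = Mul(Pow(Add(1, r), -1), Add(8, r)) (Function('a')(r) = Mul(Add(8, r), Pow(Add(r, Add(1, 0)), -1)) = Mul(Add(8, r), Pow(Add(r, 1), -1)) = Mul(Add(8, r), Pow(Add(1, r), -1)) = Mul(Pow(Add(1, r), -1), Add(8, r)))
Add(Add(-148, Mul(-1, Function('a')(4))), Mul(-1, Function('A')(23))) = Add(Add(-148, Mul(-1, Mul(Pow(Add(1, 4), -1), Add(8, 4)))), Mul(-1, 8)) = Add(Add(-148, Mul(-1, Mul(Pow(5, -1), 12))), -8) = Add(Add(-148, Mul(-1, Mul(Rational(1, 5), 12))), -8) = Add(Add(-148, Mul(-1, Rational(12, 5))), -8) = Add(Add(-148, Rational(-12, 5)), -8) = Add(Rational(-752, 5), -8) = Rational(-792, 5)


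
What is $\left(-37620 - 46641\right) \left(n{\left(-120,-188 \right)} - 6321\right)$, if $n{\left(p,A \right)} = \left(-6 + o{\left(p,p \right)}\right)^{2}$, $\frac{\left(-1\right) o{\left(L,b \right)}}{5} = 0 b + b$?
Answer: $-29197700415$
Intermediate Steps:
$o{\left(L,b \right)} = - 5 b$ ($o{\left(L,b \right)} = - 5 \left(0 b + b\right) = - 5 \left(0 + b\right) = - 5 b$)
$n{\left(p,A \right)} = \left(-6 - 5 p\right)^{2}$
$\left(-37620 - 46641\right) \left(n{\left(-120,-188 \right)} - 6321\right) = \left(-37620 - 46641\right) \left(\left(6 + 5 \left(-120\right)\right)^{2} - 6321\right) = - 84261 \left(\left(6 - 600\right)^{2} - 6321\right) = - 84261 \left(\left(-594\right)^{2} - 6321\right) = - 84261 \left(352836 - 6321\right) = \left(-84261\right) 346515 = -29197700415$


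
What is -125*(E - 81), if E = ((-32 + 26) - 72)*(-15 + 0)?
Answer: -136125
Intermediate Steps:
E = 1170 (E = (-6 - 72)*(-15) = -78*(-15) = 1170)
-125*(E - 81) = -125*(1170 - 81) = -125*1089 = -136125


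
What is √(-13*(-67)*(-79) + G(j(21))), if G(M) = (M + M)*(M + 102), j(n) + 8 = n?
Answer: I*√65819 ≈ 256.55*I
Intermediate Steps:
j(n) = -8 + n
G(M) = 2*M*(102 + M) (G(M) = (2*M)*(102 + M) = 2*M*(102 + M))
√(-13*(-67)*(-79) + G(j(21))) = √(-13*(-67)*(-79) + 2*(-8 + 21)*(102 + (-8 + 21))) = √(871*(-79) + 2*13*(102 + 13)) = √(-68809 + 2*13*115) = √(-68809 + 2990) = √(-65819) = I*√65819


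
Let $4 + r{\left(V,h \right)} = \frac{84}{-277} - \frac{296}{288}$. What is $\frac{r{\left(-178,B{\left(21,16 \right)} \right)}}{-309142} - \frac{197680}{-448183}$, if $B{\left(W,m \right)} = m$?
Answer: $\frac{609424618120783}{1381642428568392} \approx 0.44109$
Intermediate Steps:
$r{\left(V,h \right)} = - \frac{53161}{9972}$ ($r{\left(V,h \right)} = -4 + \left(\frac{84}{-277} - \frac{296}{288}\right) = -4 + \left(84 \left(- \frac{1}{277}\right) - \frac{37}{36}\right) = -4 - \frac{13273}{9972} = - \frac{53161}{9972}$)
$\frac{r{\left(-178,B{\left(21,16 \right)} \right)}}{-309142} - \frac{197680}{-448183} = - \frac{53161}{9972 \left(-309142\right)} - \frac{197680}{-448183} = \left(- \frac{53161}{9972}\right) \left(- \frac{1}{309142}\right) - - \frac{197680}{448183} = \frac{53161}{3082764024} + \frac{197680}{448183} = \frac{609424618120783}{1381642428568392}$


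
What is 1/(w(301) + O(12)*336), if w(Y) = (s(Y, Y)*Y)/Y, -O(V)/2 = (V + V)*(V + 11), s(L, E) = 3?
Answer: -1/370941 ≈ -2.6958e-6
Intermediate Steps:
O(V) = -4*V*(11 + V) (O(V) = -2*(V + V)*(V + 11) = -2*2*V*(11 + V) = -4*V*(11 + V))
w(Y) = 3 (w(Y) = (3*Y)/Y = 3)
1/(w(301) + O(12)*336) = 1/(3 - 4*12*(11 + 12)*336) = 1/(3 - 4*12*23*336) = 1/(3 - 1104*336) = 1/(3 - 370944) = 1/(-370941) = -1/370941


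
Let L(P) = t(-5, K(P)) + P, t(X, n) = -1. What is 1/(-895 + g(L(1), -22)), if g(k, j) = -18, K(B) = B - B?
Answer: -1/913 ≈ -0.0010953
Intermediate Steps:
K(B) = 0
L(P) = -1 + P
1/(-895 + g(L(1), -22)) = 1/(-895 - 18) = 1/(-913) = -1/913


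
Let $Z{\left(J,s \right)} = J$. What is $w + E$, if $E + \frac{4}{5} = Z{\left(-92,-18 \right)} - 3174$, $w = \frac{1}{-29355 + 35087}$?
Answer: $- \frac{93626483}{28660} \approx -3266.8$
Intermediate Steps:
$w = \frac{1}{5732} \approx 0.00017446$
$E = - \frac{16334}{5}$ ($E = - \frac{4}{5} - 3266 = - \frac{16334}{5} \approx -3266.8$)
$w + E = \frac{1}{5732} - \frac{16334}{5} = - \frac{93626483}{28660}$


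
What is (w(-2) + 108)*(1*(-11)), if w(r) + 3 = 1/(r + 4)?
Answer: -2321/2 ≈ -1160.5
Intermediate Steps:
w(r) = -3 + 1/(4 + r) (w(r) = -3 + 1/(r + 4) = -3 + 1/(4 + r))
(w(-2) + 108)*(1*(-11)) = ((-11 - 3*(-2))/(4 - 2) + 108)*(1*(-11)) = ((-11 + 6)/2 + 108)*(-11) = ((½)*(-5) + 108)*(-11) = (-5/2 + 108)*(-11) = (211/2)*(-11) = -2321/2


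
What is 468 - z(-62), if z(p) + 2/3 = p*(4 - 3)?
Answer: 1592/3 ≈ 530.67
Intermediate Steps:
z(p) = -⅔ + p (z(p) = -⅔ + p*(4 - 3) = -⅔ + p*1 = -⅔ + p)
468 - z(-62) = 468 - (-⅔ - 62) = 468 - 1*(-188/3) = 468 + 188/3 = 1592/3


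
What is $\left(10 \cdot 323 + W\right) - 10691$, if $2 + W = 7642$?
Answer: $179$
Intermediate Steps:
$W = 7640$ ($W = -2 + 7642 = 7640$)
$\left(10 \cdot 323 + W\right) - 10691 = \left(10 \cdot 323 + 7640\right) - 10691 = \left(3230 + 7640\right) - 10691 = 10870 - 10691 = 179$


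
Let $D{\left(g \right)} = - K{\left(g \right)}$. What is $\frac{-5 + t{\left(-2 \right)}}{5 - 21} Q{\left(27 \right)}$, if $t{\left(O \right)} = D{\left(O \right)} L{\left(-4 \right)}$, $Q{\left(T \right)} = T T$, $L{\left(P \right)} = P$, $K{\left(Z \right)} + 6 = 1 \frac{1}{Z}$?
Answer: $\frac{22599}{16} \approx 1412.4$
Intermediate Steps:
$K{\left(Z \right)} = -6 + \frac{1}{Z}$ ($K{\left(Z \right)} = -6 + 1 \frac{1}{Z} = -6 + \frac{1}{Z}$)
$D{\left(g \right)} = 6 - \frac{1}{g}$ ($D{\left(g \right)} = - (-6 + \frac{1}{g}) = 6 - \frac{1}{g}$)
$Q{\left(T \right)} = T^{2}$
$t{\left(O \right)} = -24 + \frac{4}{O}$ ($t{\left(O \right)} = \left(6 - \frac{1}{O}\right) \left(-4\right) = -24 + \frac{4}{O}$)
$\frac{-5 + t{\left(-2 \right)}}{5 - 21} Q{\left(27 \right)} = \frac{-5 - \left(24 - \frac{4}{-2}\right)}{5 - 21} \cdot 27^{2} = \frac{-5 + \left(-24 + 4 \left(- \frac{1}{2}\right)\right)}{-16} \cdot 729 = \left(-5 - 26\right) \left(- \frac{1}{16}\right) 729 = \left(-31\right) \left(- \frac{1}{16}\right) 729 = \frac{31}{16} \cdot 729 = \frac{22599}{16}$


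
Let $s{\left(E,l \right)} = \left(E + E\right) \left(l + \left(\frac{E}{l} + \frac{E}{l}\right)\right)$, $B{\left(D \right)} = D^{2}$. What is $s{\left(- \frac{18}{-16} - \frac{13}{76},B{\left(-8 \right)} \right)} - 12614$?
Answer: $- \frac{4617782751}{369664} \approx -12492.0$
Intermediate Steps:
$s{\left(E,l \right)} = 2 E \left(l + \frac{2 E}{l}\right)$
$s{\left(- \frac{18}{-16} - \frac{13}{76},B{\left(-8 \right)} \right)} - 12614 = \frac{2 \left(- \frac{18}{-16} - \frac{13}{76}\right) \left(\left(\left(-8\right)^{2}\right)^{2} + 2 \left(- \frac{18}{-16} - \frac{13}{76}\right)\right)}{\left(-8\right)^{2}} - 12614 = \frac{2 \left(\left(-18\right) \left(- \frac{1}{16}\right) - \frac{13}{76}\right) \left(64^{2} + 2 \left(\left(-18\right) \left(- \frac{1}{16}\right) - \frac{13}{76}\right)\right)}{64} - 12614 = 2 \left(\frac{9}{8} - \frac{13}{76}\right) \frac{1}{64} \left(4096 + 2 \left(\frac{9}{8} - \frac{13}{76}\right)\right) - 12614 = 2 \cdot \frac{145}{152} \cdot \frac{1}{64} \left(4096 + 2 \cdot \frac{145}{152}\right) - 12614 = 2 \cdot \frac{145}{152} \cdot \frac{1}{64} \left(4096 + \frac{145}{76}\right) - 12614 = 2 \cdot \frac{145}{152} \cdot \frac{1}{64} \cdot \frac{311441}{76} - 12614 = \frac{45158945}{369664} - 12614 = - \frac{4617782751}{369664}$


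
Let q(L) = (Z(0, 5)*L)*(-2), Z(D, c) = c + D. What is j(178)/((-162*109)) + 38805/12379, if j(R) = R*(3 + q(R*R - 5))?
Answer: 349356667642/109294191 ≈ 3196.5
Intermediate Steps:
Z(D, c) = D + c
q(L) = -10*L (q(L) = ((0 + 5)*L)*(-2) = (5*L)*(-2) = -10*L)
j(R) = R*(53 - 10*R**2) (j(R) = R*(3 - 10*(R*R - 5)) = R*(3 - 10*(R**2 - 5)) = R*(3 - 10*(-5 + R**2)) = R*(3 + (50 - 10*R**2)) = R*(53 - 10*R**2))
j(178)/((-162*109)) + 38805/12379 = (178*(53 - 10*178**2))/((-162*109)) + 38805/12379 = (178*(53 - 10*31684))/(-17658) + 38805*(1/12379) = (178*(53 - 316840))*(-1/17658) + 38805/12379 = (178*(-316787))*(-1/17658) + 38805/12379 = -56388086*(-1/17658) + 38805/12379 = 28194043/8829 + 38805/12379 = 349356667642/109294191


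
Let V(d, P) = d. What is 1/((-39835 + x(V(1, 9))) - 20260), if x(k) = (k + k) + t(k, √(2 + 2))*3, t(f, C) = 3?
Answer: -1/60084 ≈ -1.6643e-5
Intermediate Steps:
x(k) = 9 + 2*k (x(k) = (k + k) + 3*3 = 2*k + 9 = 9 + 2*k)
1/((-39835 + x(V(1, 9))) - 20260) = 1/((-39835 + (9 + 2*1)) - 20260) = 1/((-39835 + (9 + 2)) - 20260) = 1/((-39835 + 11) - 20260) = 1/(-39824 - 20260) = 1/(-60084) = -1/60084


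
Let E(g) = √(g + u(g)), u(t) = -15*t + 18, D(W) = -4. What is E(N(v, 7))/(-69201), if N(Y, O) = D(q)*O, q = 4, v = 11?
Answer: -√410/69201 ≈ -0.00029260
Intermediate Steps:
u(t) = 18 - 15*t
N(Y, O) = -4*O
E(g) = √(18 - 14*g) (E(g) = √(g + (18 - 15*g)) = √(18 - 14*g))
E(N(v, 7))/(-69201) = √(18 - (-56)*7)/(-69201) = √(18 - 14*(-28))*(-1/69201) = √(18 + 392)*(-1/69201) = √410*(-1/69201) = -√410/69201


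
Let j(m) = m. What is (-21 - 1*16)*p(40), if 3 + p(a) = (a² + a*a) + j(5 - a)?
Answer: -116994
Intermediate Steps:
p(a) = 2 - a + 2*a² (p(a) = -3 + ((a² + a*a) + (5 - a)) = -3 + ((a² + a²) + (5 - a)) = -3 + (2*a² + (5 - a)) = -3 + (5 - a + 2*a²) = 2 - a + 2*a²)
(-21 - 1*16)*p(40) = (-21 - 1*16)*(2 - 1*40 + 2*40²) = (-21 - 16)*(2 - 40 + 2*1600) = -37*(2 - 40 + 3200) = -37*3162 = -116994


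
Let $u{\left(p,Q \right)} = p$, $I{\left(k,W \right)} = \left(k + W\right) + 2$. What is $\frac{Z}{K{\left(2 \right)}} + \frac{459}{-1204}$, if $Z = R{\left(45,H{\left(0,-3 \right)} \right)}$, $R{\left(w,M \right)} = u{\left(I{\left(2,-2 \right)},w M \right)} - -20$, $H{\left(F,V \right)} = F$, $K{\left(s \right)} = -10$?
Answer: $- \frac{15539}{6020} \approx -2.5812$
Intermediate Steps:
$I{\left(k,W \right)} = 2 + W + k$ ($I{\left(k,W \right)} = \left(W + k\right) + 2 = 2 + W + k$)
$R{\left(w,M \right)} = 22$ ($R{\left(w,M \right)} = \left(2 - 2 + 2\right) - -20 = 2 + 20 = 22$)
$Z = 22$
$\frac{Z}{K{\left(2 \right)}} + \frac{459}{-1204} = \frac{22}{-10} + \frac{459}{-1204} = 22 \left(- \frac{1}{10}\right) + 459 \left(- \frac{1}{1204}\right) = - \frac{11}{5} - \frac{459}{1204} = - \frac{15539}{6020}$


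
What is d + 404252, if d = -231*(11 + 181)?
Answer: 359900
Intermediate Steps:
d = -44352 (d = -231*192 = -44352)
d + 404252 = -44352 + 404252 = 359900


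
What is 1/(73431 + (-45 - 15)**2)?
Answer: 1/77031 ≈ 1.2982e-5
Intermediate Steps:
1/(73431 + (-45 - 15)**2) = 1/(73431 + (-60)**2) = 1/(73431 + 3600) = 1/77031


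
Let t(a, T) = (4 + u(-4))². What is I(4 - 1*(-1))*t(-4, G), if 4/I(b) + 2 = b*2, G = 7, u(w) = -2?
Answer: 2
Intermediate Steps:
t(a, T) = 4 (t(a, T) = (4 - 2)² = 2² = 4)
I(b) = 4/(-2 + 2*b) (I(b) = 4/(-2 + b*2) = 4/(-2 + 2*b))
I(4 - 1*(-1))*t(-4, G) = (2/(-1 + (4 - 1*(-1))))*4 = (2/(-1 + (4 + 1)))*4 = (2/(-1 + 5))*4 = (2/4)*4 = (2*(¼))*4 = (½)*4 = 2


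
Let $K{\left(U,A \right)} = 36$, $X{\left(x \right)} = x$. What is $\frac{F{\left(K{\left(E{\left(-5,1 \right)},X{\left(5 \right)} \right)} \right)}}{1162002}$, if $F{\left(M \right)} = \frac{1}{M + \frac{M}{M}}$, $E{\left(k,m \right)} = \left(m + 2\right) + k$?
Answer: $\frac{1}{42994074} \approx 2.3259 \cdot 10^{-8}$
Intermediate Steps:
$E{\left(k,m \right)} = 2 + k + m$ ($E{\left(k,m \right)} = \left(2 + m\right) + k = 2 + k + m$)
$F{\left(M \right)} = \frac{1}{1 + M}$ ($F{\left(M \right)} = \frac{1}{M + 1} = \frac{1}{1 + M}$)
$\frac{F{\left(K{\left(E{\left(-5,1 \right)},X{\left(5 \right)} \right)} \right)}}{1162002} = \frac{1}{\left(1 + 36\right) 1162002} = \frac{1}{37} \cdot \frac{1}{1162002} = \frac{1}{42994074}$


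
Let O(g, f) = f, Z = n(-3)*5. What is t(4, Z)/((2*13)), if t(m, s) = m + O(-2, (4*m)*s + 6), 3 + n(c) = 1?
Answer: -75/13 ≈ -5.7692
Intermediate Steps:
n(c) = -2 (n(c) = -3 + 1 = -2)
Z = -10 (Z = -2*5 = -10)
t(m, s) = 6 + m + 4*m*s (t(m, s) = m + ((4*m)*s + 6) = m + (4*m*s + 6) = m + (6 + 4*m*s) = 6 + m + 4*m*s)
t(4, Z)/((2*13)) = (6 + 4 + 4*4*(-10))/((2*13)) = (6 + 4 - 160)/26 = -150*1/26 = -75/13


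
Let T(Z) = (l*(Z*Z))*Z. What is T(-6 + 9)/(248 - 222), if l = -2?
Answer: -27/13 ≈ -2.0769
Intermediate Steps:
T(Z) = -2*Z³ (T(Z) = (-2*Z*Z)*Z = (-2*Z²)*Z = -2*Z³)
T(-6 + 9)/(248 - 222) = (-2*(-6 + 9)³)/(248 - 222) = (-2*3³)/26 = (-2*27)/26 = (1/26)*(-54) = -27/13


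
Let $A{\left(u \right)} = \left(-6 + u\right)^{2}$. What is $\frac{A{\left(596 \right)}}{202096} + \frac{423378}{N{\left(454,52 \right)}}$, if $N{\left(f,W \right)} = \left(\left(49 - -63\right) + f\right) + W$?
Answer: $\frac{3574088587}{5203972} \approx 686.8$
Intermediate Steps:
$N{\left(f,W \right)} = 112 + W + f$ ($N{\left(f,W \right)} = \left(\left(49 + 63\right) + f\right) + W = \left(112 + f\right) + W = 112 + W + f$)
$\frac{A{\left(596 \right)}}{202096} + \frac{423378}{N{\left(454,52 \right)}} = \frac{\left(-6 + 596\right)^{2}}{202096} + \frac{423378}{112 + 52 + 454} = 590^{2} \cdot \frac{1}{202096} + \frac{423378}{618} = 348100 \cdot \frac{1}{202096} + 423378 \cdot \frac{1}{618} = \frac{87025}{50524} + \frac{70563}{103} = \frac{3574088587}{5203972}$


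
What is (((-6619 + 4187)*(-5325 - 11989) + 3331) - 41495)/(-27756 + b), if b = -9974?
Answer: -21034742/18865 ≈ -1115.0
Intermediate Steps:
(((-6619 + 4187)*(-5325 - 11989) + 3331) - 41495)/(-27756 + b) = (((-6619 + 4187)*(-5325 - 11989) + 3331) - 41495)/(-27756 - 9974) = ((-2432*(-17314) + 3331) - 41495)/(-37730) = ((42107648 + 3331) - 41495)*(-1/37730) = (42110979 - 41495)*(-1/37730) = 42069484*(-1/37730) = -21034742/18865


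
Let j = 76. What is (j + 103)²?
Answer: 32041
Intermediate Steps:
(j + 103)² = (76 + 103)² = 179² = 32041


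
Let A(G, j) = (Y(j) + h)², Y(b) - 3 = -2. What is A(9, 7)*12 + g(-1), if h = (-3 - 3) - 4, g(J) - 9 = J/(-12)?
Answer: 11773/12 ≈ 981.08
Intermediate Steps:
Y(b) = 1 (Y(b) = 3 - 2 = 1)
g(J) = 9 - J/12 (g(J) = 9 + J/(-12) = 9 + J*(-1/12) = 9 - J/12)
h = -10 (h = -6 - 4 = -10)
A(G, j) = 81 (A(G, j) = (1 - 10)² = (-9)² = 81)
A(9, 7)*12 + g(-1) = 81*12 + (9 - 1/12*(-1)) = 972 + (9 + 1/12) = 972 + 109/12 = 11773/12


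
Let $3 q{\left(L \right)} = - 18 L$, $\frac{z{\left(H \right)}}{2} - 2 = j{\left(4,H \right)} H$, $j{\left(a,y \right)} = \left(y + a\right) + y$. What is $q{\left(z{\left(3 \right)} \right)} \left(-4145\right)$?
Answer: $1591680$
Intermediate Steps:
$j{\left(a,y \right)} = a + 2 y$ ($j{\left(a,y \right)} = \left(a + y\right) + y = a + 2 y$)
$z{\left(H \right)} = 4 + 2 H \left(4 + 2 H\right)$ ($z{\left(H \right)} = 4 + 2 \left(4 + 2 H\right) H = 4 + 2 H \left(4 + 2 H\right)$)
$q{\left(L \right)} = - 6 L$ ($q{\left(L \right)} = \frac{\left(-18\right) L}{3} = - 6 L$)
$q{\left(z{\left(3 \right)} \right)} \left(-4145\right) = - 6 \left(4 + 4 \cdot 3 \left(2 + 3\right)\right) \left(-4145\right) = - 6 \left(4 + 4 \cdot 3 \cdot 5\right) \left(-4145\right) = - 6 \left(4 + 60\right) \left(-4145\right) = \left(-6\right) 64 \left(-4145\right) = \left(-384\right) \left(-4145\right) = 1591680$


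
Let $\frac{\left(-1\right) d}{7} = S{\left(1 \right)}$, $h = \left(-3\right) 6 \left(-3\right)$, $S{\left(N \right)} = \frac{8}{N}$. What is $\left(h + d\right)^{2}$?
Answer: $4$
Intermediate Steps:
$h = 54$ ($h = \left(-18\right) \left(-3\right) = 54$)
$d = -56$ ($d = - 7 \cdot \frac{8}{1} = - 7 \cdot 8 \cdot 1 = \left(-7\right) 8 = -56$)
$\left(h + d\right)^{2} = \left(54 - 56\right)^{2} = \left(-2\right)^{2} = 4$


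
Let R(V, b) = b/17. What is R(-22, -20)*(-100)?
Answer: 2000/17 ≈ 117.65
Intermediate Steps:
R(V, b) = b/17 (R(V, b) = b*(1/17) = b/17)
R(-22, -20)*(-100) = ((1/17)*(-20))*(-100) = -20/17*(-100) = 2000/17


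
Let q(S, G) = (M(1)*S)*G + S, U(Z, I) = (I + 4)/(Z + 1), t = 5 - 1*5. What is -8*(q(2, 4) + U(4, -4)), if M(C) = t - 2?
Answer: 112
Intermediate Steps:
t = 0 (t = 5 - 5 = 0)
M(C) = -2 (M(C) = 0 - 2 = -2)
U(Z, I) = (4 + I)/(1 + Z)
q(S, G) = S - 2*G*S (q(S, G) = (-2*S)*G + S = -2*G*S + S = S - 2*G*S)
-8*(q(2, 4) + U(4, -4)) = -8*(2*(1 - 2*4) + (4 - 4)/(1 + 4)) = -8*(2*(1 - 8) + 0/5) = -8*(2*(-7) + (⅕)*0) = -8*(-14 + 0) = -8*(-14) = 112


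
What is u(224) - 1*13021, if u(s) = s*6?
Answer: -11677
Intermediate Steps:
u(s) = 6*s
u(224) - 1*13021 = 6*224 - 1*13021 = 1344 - 13021 = -11677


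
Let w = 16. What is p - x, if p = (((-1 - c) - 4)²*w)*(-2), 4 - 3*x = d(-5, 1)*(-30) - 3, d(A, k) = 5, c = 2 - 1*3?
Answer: -1693/3 ≈ -564.33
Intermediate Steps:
c = -1 (c = 2 - 3 = -1)
x = 157/3 (x = 4/3 - (5*(-30) - 3)/3 = 4/3 - (-150 - 3)/3 = 4/3 - ⅓*(-153) = 4/3 + 51 = 157/3 ≈ 52.333)
p = -512 (p = (((-1 - 1*(-1)) - 4)²*16)*(-2) = (((-1 + 1) - 4)²*16)*(-2) = ((0 - 4)²*16)*(-2) = ((-4)²*16)*(-2) = (16*16)*(-2) = 256*(-2) = -512)
p - x = -512 - 1*157/3 = -512 - 157/3 = -1693/3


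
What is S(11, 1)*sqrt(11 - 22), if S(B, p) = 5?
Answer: 5*I*sqrt(11) ≈ 16.583*I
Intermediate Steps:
S(11, 1)*sqrt(11 - 22) = 5*sqrt(11 - 22) = 5*sqrt(-11) = 5*(I*sqrt(11)) = 5*I*sqrt(11)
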